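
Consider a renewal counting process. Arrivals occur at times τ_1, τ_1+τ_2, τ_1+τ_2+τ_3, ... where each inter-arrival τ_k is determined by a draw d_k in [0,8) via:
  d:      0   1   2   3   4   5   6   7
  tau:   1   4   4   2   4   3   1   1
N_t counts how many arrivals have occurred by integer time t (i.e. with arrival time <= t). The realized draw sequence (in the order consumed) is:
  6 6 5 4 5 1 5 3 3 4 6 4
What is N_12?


draw d_1=6: τ_1=1, arrival time A_1=1
draw d_2=6: τ_2=1, arrival time A_2=2
draw d_3=5: τ_3=3, arrival time A_3=5
draw d_4=4: τ_4=4, arrival time A_4=9
draw d_5=5: τ_5=3, arrival time A_5=12
draw d_6=1: τ_6=4, arrival time A_6=16
draw d_7=5: τ_7=3, arrival time A_7=19
draw d_8=3: τ_8=2, arrival time A_8=21
draw d_9=3: τ_9=2, arrival time A_9=23
draw d_10=4: τ_10=4, arrival time A_10=27
draw d_11=6: τ_11=1, arrival time A_11=28
draw d_12=4: τ_12=4, arrival time A_12=32
N_t over t=0..12: 0:0 1:1 2:2 3:2 4:2 5:3 6:3 7:3 8:3 9:4 10:4 11:4 12:5

5


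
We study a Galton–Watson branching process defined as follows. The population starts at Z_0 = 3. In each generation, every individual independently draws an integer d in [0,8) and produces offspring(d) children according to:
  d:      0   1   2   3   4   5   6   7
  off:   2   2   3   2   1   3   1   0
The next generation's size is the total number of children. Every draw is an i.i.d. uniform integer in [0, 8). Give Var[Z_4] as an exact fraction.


11036025/65536

Outcome values over d=0..7: [2, 2, 3, 2, 1, 3, 1, 0]
Σy = 14, Σy² = 32, M = 8
μ = 14/8 = 7/4,  σ² = 32/8 − (7/4)² = 15/16
V_0 = 0, E_0 = 3
V_1 = 15/16·E_0 + (7/4)²·V_0 = 45/16;  E_1 = 21/4
V_2 = 15/16·E_1 + (7/4)²·V_1 = 3465/256;  E_2 = 147/16
V_3 = 15/16·E_2 + (7/4)²·V_2 = 205065/4096;  E_3 = 1029/64
V_4 = 15/16·E_3 + (7/4)²·V_3 = 11036025/65536;  E_4 = 7203/256


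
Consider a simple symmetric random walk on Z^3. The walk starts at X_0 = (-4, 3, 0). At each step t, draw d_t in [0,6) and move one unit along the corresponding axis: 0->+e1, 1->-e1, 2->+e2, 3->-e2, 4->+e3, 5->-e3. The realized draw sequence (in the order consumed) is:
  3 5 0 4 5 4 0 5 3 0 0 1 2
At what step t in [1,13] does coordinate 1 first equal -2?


t=0: X=(-4, 3, 0), d=3 → -e2, X_1=(-4, 2, 0)
t=1: X=(-4, 2, 0), d=5 → -e3, X_2=(-4, 2, -1)
t=2: X=(-4, 2, -1), d=0 → +e1, X_3=(-3, 2, -1)
t=3: X=(-3, 2, -1), d=4 → +e3, X_4=(-3, 2, 0)
t=4: X=(-3, 2, 0), d=5 → -e3, X_5=(-3, 2, -1)
t=5: X=(-3, 2, -1), d=4 → +e3, X_6=(-3, 2, 0)
t=6: X=(-3, 2, 0), d=0 → +e1, X_7=(-2, 2, 0)
t=7: X=(-2, 2, 0), d=5 → -e3, X_8=(-2, 2, -1)
t=8: X=(-2, 2, -1), d=3 → -e2, X_9=(-2, 1, -1)
t=9: X=(-2, 1, -1), d=0 → +e1, X_10=(-1, 1, -1)
t=10: X=(-1, 1, -1), d=0 → +e1, X_11=(0, 1, -1)
t=11: X=(0, 1, -1), d=1 → -e1, X_12=(-1, 1, -1)
t=12: X=(-1, 1, -1), d=2 → +e2, X_13=(-1, 2, -1)

7


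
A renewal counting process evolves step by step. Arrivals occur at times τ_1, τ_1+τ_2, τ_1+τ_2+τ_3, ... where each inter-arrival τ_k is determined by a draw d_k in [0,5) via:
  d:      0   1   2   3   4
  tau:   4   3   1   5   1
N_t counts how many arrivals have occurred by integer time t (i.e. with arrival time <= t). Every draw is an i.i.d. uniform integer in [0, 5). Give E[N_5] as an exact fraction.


5237/3125

Inter-arrival values over d=0..4: [4, 3, 1, 5, 1]
Each d has probability 1/5, so the pmf of τ is: f(1) = 2/5, f(3) = 1/5, f(4) = 1/5, f(5) = 1/5
Renewal equation for m(n) = E[N_n]: condition on τ_1 = k (if k <= n, one arrival plus a fresh copy on the remaining n−k steps): m(n) = F(n) + Σ_{k<=n} f(k)·m(n−k), where F(n) = P(τ <= n) and m(0) = 0
m(1) = F(1) = 2/5
m(2) = F(2) + f(1)·m(1) = 2/5 + 2/5·2/5 = 14/25
m(3) = F(3) + f(1)·m(2) = 3/5 + 2/5·14/25 = 103/125
m(4) = F(4) + f(1)·m(3) + f(3)·m(1) = 4/5 + 2/5·103/125 + 1/5·2/5 = 756/625
m(5) = F(5) + f(1)·m(4) + f(3)·m(2) + f(4)·m(1) = 1 + 2/5·756/625 + 1/5·14/25 + 1/5·2/5 = 5237/3125
E[N_5] = m(5) = 5237/3125


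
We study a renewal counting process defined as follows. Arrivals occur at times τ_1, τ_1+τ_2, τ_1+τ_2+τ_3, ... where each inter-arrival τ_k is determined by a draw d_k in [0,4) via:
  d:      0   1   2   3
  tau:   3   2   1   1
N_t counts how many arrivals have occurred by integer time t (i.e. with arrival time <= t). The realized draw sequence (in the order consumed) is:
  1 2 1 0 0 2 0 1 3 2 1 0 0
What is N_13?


draw d_1=1: τ_1=2, arrival time A_1=2
draw d_2=2: τ_2=1, arrival time A_2=3
draw d_3=1: τ_3=2, arrival time A_3=5
draw d_4=0: τ_4=3, arrival time A_4=8
draw d_5=0: τ_5=3, arrival time A_5=11
draw d_6=2: τ_6=1, arrival time A_6=12
draw d_7=0: τ_7=3, arrival time A_7=15
draw d_8=1: τ_8=2, arrival time A_8=17
draw d_9=3: τ_9=1, arrival time A_9=18
draw d_10=2: τ_10=1, arrival time A_10=19
draw d_11=1: τ_11=2, arrival time A_11=21
draw d_12=0: τ_12=3, arrival time A_12=24
draw d_13=0: τ_13=3, arrival time A_13=27
N_t over t=0..13: 0:0 1:0 2:1 3:2 4:2 5:3 6:3 7:3 8:4 9:4 10:4 11:5 12:6 13:6

6


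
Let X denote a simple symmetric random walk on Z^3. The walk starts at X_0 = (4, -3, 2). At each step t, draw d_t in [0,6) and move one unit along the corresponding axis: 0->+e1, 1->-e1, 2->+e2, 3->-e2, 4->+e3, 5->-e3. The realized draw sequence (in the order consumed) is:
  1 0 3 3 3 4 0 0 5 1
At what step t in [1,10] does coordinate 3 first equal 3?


6

t=0: X=(4, -3, 2), d=1 → -e1, X_1=(3, -3, 2)
t=1: X=(3, -3, 2), d=0 → +e1, X_2=(4, -3, 2)
t=2: X=(4, -3, 2), d=3 → -e2, X_3=(4, -4, 2)
t=3: X=(4, -4, 2), d=3 → -e2, X_4=(4, -5, 2)
t=4: X=(4, -5, 2), d=3 → -e2, X_5=(4, -6, 2)
t=5: X=(4, -6, 2), d=4 → +e3, X_6=(4, -6, 3)
t=6: X=(4, -6, 3), d=0 → +e1, X_7=(5, -6, 3)
t=7: X=(5, -6, 3), d=0 → +e1, X_8=(6, -6, 3)
t=8: X=(6, -6, 3), d=5 → -e3, X_9=(6, -6, 2)
t=9: X=(6, -6, 2), d=1 → -e1, X_10=(5, -6, 2)


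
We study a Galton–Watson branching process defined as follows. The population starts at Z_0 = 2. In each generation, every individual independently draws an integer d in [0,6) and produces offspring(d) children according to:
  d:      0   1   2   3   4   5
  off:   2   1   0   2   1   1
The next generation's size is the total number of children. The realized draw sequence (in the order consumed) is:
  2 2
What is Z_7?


gen 0: Z_0=2, draws=[2, 2], offspring=[0, 0], Z_1=0
gen 1: Z_1=0, draws=[], offspring=[], Z_2=0
gen 2: Z_2=0, draws=[], offspring=[], Z_3=0
gen 3: Z_3=0, draws=[], offspring=[], Z_4=0
gen 4: Z_4=0, draws=[], offspring=[], Z_5=0
gen 5: Z_5=0, draws=[], offspring=[], Z_6=0
gen 6: Z_6=0, draws=[], offspring=[], Z_7=0

0


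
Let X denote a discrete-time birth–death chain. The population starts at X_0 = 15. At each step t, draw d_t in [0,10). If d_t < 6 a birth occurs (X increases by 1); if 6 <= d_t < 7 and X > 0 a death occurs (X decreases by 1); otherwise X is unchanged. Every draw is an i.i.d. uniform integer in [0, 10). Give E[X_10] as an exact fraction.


20

X can drop by at most 1 per step and X_0 = 15 > T = 10, so X_t >= 15 − t >= 5 > 0 for every t <= 10: the floor at 0 (the 'and X > 0' condition) never binds. Hence X_10 = X_0 + Σ_{t<10} Y_t with i.i.d. increments Y_t = y(d_t) ∈ {+1, −1, 0}.
Outcome values over d=0..9: [1, 1, 1, 1, 1, 1, -1, 0, 0, 0]
Σy = 5, Σy² = 7, M = 10
μ = 5/10 = 1/2,  σ² = 7/10 − (1/2)² = 9/20
E[X_10] = 15 + 10·(1/2) = 20


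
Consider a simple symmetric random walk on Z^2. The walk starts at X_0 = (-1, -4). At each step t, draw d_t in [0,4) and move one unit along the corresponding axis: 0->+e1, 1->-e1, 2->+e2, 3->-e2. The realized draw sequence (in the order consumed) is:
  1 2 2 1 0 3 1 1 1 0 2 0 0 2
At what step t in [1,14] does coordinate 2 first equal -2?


t=0: X=(-1, -4), d=1 → -e1, X_1=(-2, -4)
t=1: X=(-2, -4), d=2 → +e2, X_2=(-2, -3)
t=2: X=(-2, -3), d=2 → +e2, X_3=(-2, -2)
t=3: X=(-2, -2), d=1 → -e1, X_4=(-3, -2)
t=4: X=(-3, -2), d=0 → +e1, X_5=(-2, -2)
t=5: X=(-2, -2), d=3 → -e2, X_6=(-2, -3)
t=6: X=(-2, -3), d=1 → -e1, X_7=(-3, -3)
t=7: X=(-3, -3), d=1 → -e1, X_8=(-4, -3)
t=8: X=(-4, -3), d=1 → -e1, X_9=(-5, -3)
t=9: X=(-5, -3), d=0 → +e1, X_10=(-4, -3)
t=10: X=(-4, -3), d=2 → +e2, X_11=(-4, -2)
t=11: X=(-4, -2), d=0 → +e1, X_12=(-3, -2)
t=12: X=(-3, -2), d=0 → +e1, X_13=(-2, -2)
t=13: X=(-2, -2), d=2 → +e2, X_14=(-2, -1)

3


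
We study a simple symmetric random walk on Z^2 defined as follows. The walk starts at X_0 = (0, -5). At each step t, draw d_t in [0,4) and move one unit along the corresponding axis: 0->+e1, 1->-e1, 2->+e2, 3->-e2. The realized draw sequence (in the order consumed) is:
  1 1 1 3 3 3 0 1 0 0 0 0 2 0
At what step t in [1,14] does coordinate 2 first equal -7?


5

t=0: X=(0, -5), d=1 → -e1, X_1=(-1, -5)
t=1: X=(-1, -5), d=1 → -e1, X_2=(-2, -5)
t=2: X=(-2, -5), d=1 → -e1, X_3=(-3, -5)
t=3: X=(-3, -5), d=3 → -e2, X_4=(-3, -6)
t=4: X=(-3, -6), d=3 → -e2, X_5=(-3, -7)
t=5: X=(-3, -7), d=3 → -e2, X_6=(-3, -8)
t=6: X=(-3, -8), d=0 → +e1, X_7=(-2, -8)
t=7: X=(-2, -8), d=1 → -e1, X_8=(-3, -8)
t=8: X=(-3, -8), d=0 → +e1, X_9=(-2, -8)
t=9: X=(-2, -8), d=0 → +e1, X_10=(-1, -8)
t=10: X=(-1, -8), d=0 → +e1, X_11=(0, -8)
t=11: X=(0, -8), d=0 → +e1, X_12=(1, -8)
t=12: X=(1, -8), d=2 → +e2, X_13=(1, -7)
t=13: X=(1, -7), d=0 → +e1, X_14=(2, -7)


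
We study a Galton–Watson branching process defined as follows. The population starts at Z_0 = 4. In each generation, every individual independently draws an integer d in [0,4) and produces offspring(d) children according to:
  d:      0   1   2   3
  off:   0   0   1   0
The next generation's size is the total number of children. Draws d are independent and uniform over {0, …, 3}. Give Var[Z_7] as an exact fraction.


16383/67108864

Outcome values over d=0..3: [0, 0, 1, 0]
Σy = 1, Σy² = 1, M = 4
μ = 1/4 = 1/4,  σ² = 1/4 − (1/4)² = 3/16
V_0 = 0, E_0 = 4
V_1 = 3/16·E_0 + (1/4)²·V_0 = 3/4;  E_1 = 1
V_2 = 3/16·E_1 + (1/4)²·V_1 = 15/64;  E_2 = 1/4
V_3 = 3/16·E_2 + (1/4)²·V_2 = 63/1024;  E_3 = 1/16
V_4 = 3/16·E_3 + (1/4)²·V_3 = 255/16384;  E_4 = 1/64
V_5 = 3/16·E_4 + (1/4)²·V_4 = 1023/262144;  E_5 = 1/256
V_6 = 3/16·E_5 + (1/4)²·V_5 = 4095/4194304;  E_6 = 1/1024
V_7 = 3/16·E_6 + (1/4)²·V_6 = 16383/67108864;  E_7 = 1/4096


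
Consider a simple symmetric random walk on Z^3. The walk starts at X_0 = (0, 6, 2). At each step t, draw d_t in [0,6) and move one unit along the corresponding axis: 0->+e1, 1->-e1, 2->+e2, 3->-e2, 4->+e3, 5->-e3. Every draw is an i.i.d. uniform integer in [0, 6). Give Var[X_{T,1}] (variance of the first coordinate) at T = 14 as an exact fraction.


14/3

Outcome values over d=0..5: [1, -1, 0, 0, 0, 0]
Σy = 0, Σy² = 2, M = 6
μ = 0/6 = 0,  σ² = 2/6 − (0)² = 1/3
Independent increments: Var[X_14] = 14·σ² = 14·(1/3) = 14/3


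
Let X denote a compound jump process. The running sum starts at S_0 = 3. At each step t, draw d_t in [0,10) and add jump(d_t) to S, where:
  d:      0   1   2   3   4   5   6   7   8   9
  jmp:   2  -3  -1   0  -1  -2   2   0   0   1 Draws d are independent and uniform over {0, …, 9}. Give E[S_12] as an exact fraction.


Outcome values over d=0..9: [2, -3, -1, 0, -1, -2, 2, 0, 0, 1]
Σy = -2, Σy² = 24, M = 10
μ = -2/10 = -1/5,  σ² = 24/10 − (-1/5)² = 59/25
E[S_12] = 3 + 12·(-1/5) = 3/5

3/5


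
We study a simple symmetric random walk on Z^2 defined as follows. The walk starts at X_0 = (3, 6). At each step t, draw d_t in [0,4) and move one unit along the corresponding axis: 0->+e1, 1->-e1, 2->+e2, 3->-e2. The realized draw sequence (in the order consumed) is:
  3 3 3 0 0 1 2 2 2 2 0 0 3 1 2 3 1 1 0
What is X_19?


(4, 6)

t=0: X=(3, 6), d=3 → -e2, X_1=(3, 5)
t=1: X=(3, 5), d=3 → -e2, X_2=(3, 4)
t=2: X=(3, 4), d=3 → -e2, X_3=(3, 3)
t=3: X=(3, 3), d=0 → +e1, X_4=(4, 3)
t=4: X=(4, 3), d=0 → +e1, X_5=(5, 3)
t=5: X=(5, 3), d=1 → -e1, X_6=(4, 3)
t=6: X=(4, 3), d=2 → +e2, X_7=(4, 4)
t=7: X=(4, 4), d=2 → +e2, X_8=(4, 5)
t=8: X=(4, 5), d=2 → +e2, X_9=(4, 6)
t=9: X=(4, 6), d=2 → +e2, X_10=(4, 7)
t=10: X=(4, 7), d=0 → +e1, X_11=(5, 7)
t=11: X=(5, 7), d=0 → +e1, X_12=(6, 7)
t=12: X=(6, 7), d=3 → -e2, X_13=(6, 6)
t=13: X=(6, 6), d=1 → -e1, X_14=(5, 6)
t=14: X=(5, 6), d=2 → +e2, X_15=(5, 7)
t=15: X=(5, 7), d=3 → -e2, X_16=(5, 6)
t=16: X=(5, 6), d=1 → -e1, X_17=(4, 6)
t=17: X=(4, 6), d=1 → -e1, X_18=(3, 6)
t=18: X=(3, 6), d=0 → +e1, X_19=(4, 6)


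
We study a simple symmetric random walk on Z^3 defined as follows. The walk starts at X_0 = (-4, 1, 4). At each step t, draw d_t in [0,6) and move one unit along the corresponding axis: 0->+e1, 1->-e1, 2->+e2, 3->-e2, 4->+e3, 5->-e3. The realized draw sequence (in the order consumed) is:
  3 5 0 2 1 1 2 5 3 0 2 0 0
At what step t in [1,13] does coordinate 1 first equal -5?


6

t=0: X=(-4, 1, 4), d=3 → -e2, X_1=(-4, 0, 4)
t=1: X=(-4, 0, 4), d=5 → -e3, X_2=(-4, 0, 3)
t=2: X=(-4, 0, 3), d=0 → +e1, X_3=(-3, 0, 3)
t=3: X=(-3, 0, 3), d=2 → +e2, X_4=(-3, 1, 3)
t=4: X=(-3, 1, 3), d=1 → -e1, X_5=(-4, 1, 3)
t=5: X=(-4, 1, 3), d=1 → -e1, X_6=(-5, 1, 3)
t=6: X=(-5, 1, 3), d=2 → +e2, X_7=(-5, 2, 3)
t=7: X=(-5, 2, 3), d=5 → -e3, X_8=(-5, 2, 2)
t=8: X=(-5, 2, 2), d=3 → -e2, X_9=(-5, 1, 2)
t=9: X=(-5, 1, 2), d=0 → +e1, X_10=(-4, 1, 2)
t=10: X=(-4, 1, 2), d=2 → +e2, X_11=(-4, 2, 2)
t=11: X=(-4, 2, 2), d=0 → +e1, X_12=(-3, 2, 2)
t=12: X=(-3, 2, 2), d=0 → +e1, X_13=(-2, 2, 2)


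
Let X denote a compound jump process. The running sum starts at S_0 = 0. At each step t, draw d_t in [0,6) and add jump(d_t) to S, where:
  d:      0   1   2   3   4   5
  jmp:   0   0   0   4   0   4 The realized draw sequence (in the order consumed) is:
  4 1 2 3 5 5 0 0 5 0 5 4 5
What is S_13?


24

t=0: S=0, d=4, jump=0, S_1=0
t=1: S=0, d=1, jump=0, S_2=0
t=2: S=0, d=2, jump=0, S_3=0
t=3: S=0, d=3, jump=4, S_4=4
t=4: S=4, d=5, jump=4, S_5=8
t=5: S=8, d=5, jump=4, S_6=12
t=6: S=12, d=0, jump=0, S_7=12
t=7: S=12, d=0, jump=0, S_8=12
t=8: S=12, d=5, jump=4, S_9=16
t=9: S=16, d=0, jump=0, S_10=16
t=10: S=16, d=5, jump=4, S_11=20
t=11: S=20, d=4, jump=0, S_12=20
t=12: S=20, d=5, jump=4, S_13=24


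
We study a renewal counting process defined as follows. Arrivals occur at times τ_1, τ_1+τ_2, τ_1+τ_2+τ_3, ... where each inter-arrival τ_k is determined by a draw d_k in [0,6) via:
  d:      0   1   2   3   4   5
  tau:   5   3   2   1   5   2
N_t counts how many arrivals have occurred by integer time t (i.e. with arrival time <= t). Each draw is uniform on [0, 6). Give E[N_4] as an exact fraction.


Inter-arrival values over d=0..5: [5, 3, 2, 1, 5, 2]
Each d has probability 1/6, so the pmf of τ is: f(1) = 1/6, f(2) = 1/3, f(3) = 1/6, f(5) = 1/3
Renewal equation for m(n) = E[N_n]: condition on τ_1 = k (if k <= n, one arrival plus a fresh copy on the remaining n−k steps): m(n) = F(n) + Σ_{k<=n} f(k)·m(n−k), where F(n) = P(τ <= n) and m(0) = 0
m(1) = F(1) = 1/6
m(2) = F(2) + f(1)·m(1) = 1/2 + 1/6·1/6 = 19/36
m(3) = F(3) + f(1)·m(2) + f(2)·m(1) = 2/3 + 1/6·19/36 + 1/3·1/6 = 175/216
m(4) = F(4) + f(1)·m(3) + f(2)·m(2) + f(3)·m(1) = 2/3 + 1/6·175/216 + 1/3·19/36 + 1/6·1/6 = 1303/1296
E[N_4] = m(4) = 1303/1296

1303/1296


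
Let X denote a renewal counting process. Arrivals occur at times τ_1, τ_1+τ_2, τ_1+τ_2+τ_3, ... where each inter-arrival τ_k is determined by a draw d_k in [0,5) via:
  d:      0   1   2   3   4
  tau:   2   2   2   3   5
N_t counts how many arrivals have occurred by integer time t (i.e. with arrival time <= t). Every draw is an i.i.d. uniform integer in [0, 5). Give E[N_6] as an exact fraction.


Inter-arrival values over d=0..4: [2, 2, 2, 3, 5]
Each d has probability 1/5, so the pmf of τ is: f(2) = 3/5, f(3) = 1/5, f(5) = 1/5
Renewal equation for m(n) = E[N_n]: condition on τ_1 = k (if k <= n, one arrival plus a fresh copy on the remaining n−k steps): m(n) = F(n) + Σ_{k<=n} f(k)·m(n−k), where F(n) = P(τ <= n) and m(0) = 0
m(1) = F(1) = 0
m(2) = F(2) = 3/5
m(3) = F(3) = 4/5
m(4) = F(4) + f(2)·m(2) = 4/5 + 3/5·3/5 = 29/25
m(5) = F(5) + f(2)·m(3) + f(3)·m(2) = 1 + 3/5·4/5 + 1/5·3/5 = 8/5
m(6) = F(6) + f(2)·m(4) + f(3)·m(3) = 1 + 3/5·29/25 + 1/5·4/5 = 232/125
E[N_6] = m(6) = 232/125

232/125


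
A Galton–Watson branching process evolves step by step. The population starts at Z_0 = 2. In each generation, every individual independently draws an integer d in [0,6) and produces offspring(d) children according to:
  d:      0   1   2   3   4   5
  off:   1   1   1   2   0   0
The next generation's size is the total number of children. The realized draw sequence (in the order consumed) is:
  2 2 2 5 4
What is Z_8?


gen 0: Z_0=2, draws=[2, 2], offspring=[1, 1], Z_1=2
gen 1: Z_1=2, draws=[2, 5], offspring=[1, 0], Z_2=1
gen 2: Z_2=1, draws=[4], offspring=[0], Z_3=0
gen 3: Z_3=0, draws=[], offspring=[], Z_4=0
gen 4: Z_4=0, draws=[], offspring=[], Z_5=0
gen 5: Z_5=0, draws=[], offspring=[], Z_6=0
gen 6: Z_6=0, draws=[], offspring=[], Z_7=0
gen 7: Z_7=0, draws=[], offspring=[], Z_8=0

0


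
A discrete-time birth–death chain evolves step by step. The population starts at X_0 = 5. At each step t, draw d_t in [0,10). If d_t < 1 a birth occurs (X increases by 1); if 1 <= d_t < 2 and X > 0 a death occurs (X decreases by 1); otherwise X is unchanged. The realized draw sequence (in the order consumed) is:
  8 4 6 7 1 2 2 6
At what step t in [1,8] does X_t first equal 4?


5

t=0: X=5, d=8 → hold, X_1=5
t=1: X=5, d=4 → hold, X_2=5
t=2: X=5, d=6 → hold, X_3=5
t=3: X=5, d=7 → hold, X_4=5
t=4: X=5, d=1 → death, X_5=4
t=5: X=4, d=2 → hold, X_6=4
t=6: X=4, d=2 → hold, X_7=4
t=7: X=4, d=6 → hold, X_8=4


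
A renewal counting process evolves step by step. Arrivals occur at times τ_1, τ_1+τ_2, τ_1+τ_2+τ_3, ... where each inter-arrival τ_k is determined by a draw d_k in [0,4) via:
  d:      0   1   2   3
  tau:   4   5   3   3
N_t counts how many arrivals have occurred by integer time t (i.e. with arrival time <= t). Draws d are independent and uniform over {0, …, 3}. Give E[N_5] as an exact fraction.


1

Inter-arrival values over d=0..3: [4, 5, 3, 3]
Each d has probability 1/4, so the pmf of τ is: f(3) = 1/2, f(4) = 1/4, f(5) = 1/4
Renewal equation for m(n) = E[N_n]: condition on τ_1 = k (if k <= n, one arrival plus a fresh copy on the remaining n−k steps): m(n) = F(n) + Σ_{k<=n} f(k)·m(n−k), where F(n) = P(τ <= n) and m(0) = 0
m(1) = F(1) = 0
m(2) = F(2) = 0
m(3) = F(3) = 1/2
m(4) = F(4) = 3/4
m(5) = F(5) = 1
E[N_5] = m(5) = 1


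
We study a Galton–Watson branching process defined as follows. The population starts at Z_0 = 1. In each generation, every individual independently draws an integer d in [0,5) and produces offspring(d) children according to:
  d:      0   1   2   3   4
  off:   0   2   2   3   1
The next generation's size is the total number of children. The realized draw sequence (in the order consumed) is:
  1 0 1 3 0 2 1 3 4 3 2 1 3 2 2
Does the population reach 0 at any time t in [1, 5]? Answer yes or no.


no

gen 0: Z_0=1, draws=[1], offspring=[2], Z_1=2
gen 1: Z_1=2, draws=[0, 1], offspring=[0, 2], Z_2=2
gen 2: Z_2=2, draws=[3, 0], offspring=[3, 0], Z_3=3
gen 3: Z_3=3, draws=[2, 1, 3], offspring=[2, 2, 3], Z_4=7
gen 4: Z_4=7, draws=[4, 3, 2, 1, 3, 2, 2], offspring=[1, 3, 2, 2, 3, 2, 2], Z_5=15


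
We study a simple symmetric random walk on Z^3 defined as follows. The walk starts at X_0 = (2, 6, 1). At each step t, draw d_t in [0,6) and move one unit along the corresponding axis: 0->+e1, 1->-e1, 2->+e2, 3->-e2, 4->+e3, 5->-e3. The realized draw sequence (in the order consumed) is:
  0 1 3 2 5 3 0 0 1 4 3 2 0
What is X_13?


t=0: X=(2, 6, 1), d=0 → +e1, X_1=(3, 6, 1)
t=1: X=(3, 6, 1), d=1 → -e1, X_2=(2, 6, 1)
t=2: X=(2, 6, 1), d=3 → -e2, X_3=(2, 5, 1)
t=3: X=(2, 5, 1), d=2 → +e2, X_4=(2, 6, 1)
t=4: X=(2, 6, 1), d=5 → -e3, X_5=(2, 6, 0)
t=5: X=(2, 6, 0), d=3 → -e2, X_6=(2, 5, 0)
t=6: X=(2, 5, 0), d=0 → +e1, X_7=(3, 5, 0)
t=7: X=(3, 5, 0), d=0 → +e1, X_8=(4, 5, 0)
t=8: X=(4, 5, 0), d=1 → -e1, X_9=(3, 5, 0)
t=9: X=(3, 5, 0), d=4 → +e3, X_10=(3, 5, 1)
t=10: X=(3, 5, 1), d=3 → -e2, X_11=(3, 4, 1)
t=11: X=(3, 4, 1), d=2 → +e2, X_12=(3, 5, 1)
t=12: X=(3, 5, 1), d=0 → +e1, X_13=(4, 5, 1)

(4, 5, 1)


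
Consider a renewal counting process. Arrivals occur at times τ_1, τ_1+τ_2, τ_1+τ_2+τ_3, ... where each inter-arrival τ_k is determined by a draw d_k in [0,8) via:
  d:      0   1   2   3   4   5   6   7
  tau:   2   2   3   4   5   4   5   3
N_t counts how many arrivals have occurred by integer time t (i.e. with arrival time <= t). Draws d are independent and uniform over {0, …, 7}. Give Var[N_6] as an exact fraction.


1103/4096

Inter-arrival values over d=0..7: [2, 2, 3, 4, 5, 4, 5, 3]
Each d has probability 1/8, so the pmf of τ is: f(2) = 1/4, f(3) = 1/4, f(4) = 1/4, f(5) = 1/4
Let p_n(j) = P(N_n = j), with p_0 = [1]. Condition on τ_1: p_n(0) = P(τ > n), and for j >= 1, p_n(j) = Σ_{k<=n} f(k)·p_{n−k}(j−1)
p_1 = [1]  (j = 0)
p_2 = [3/4, 1/4]  (j = 0..1)
p_3 = [1/2, 1/2]  (j = 0..1)
p_4 = [1/4, 11/16, 1/16]  (j = 0..2)
p_5 = [0, 13/16, 3/16]  (j = 0..2)
p_6 = [0, 5/8, 23/64, 1/64]  (j = 0..3)
E[N_6] = Σ j·p_6(j) = 89/64;  E[N_6²] = Σ j²·p_6(j) = 141/64
Var[N_6] = 141/64 − (89/64)² = 1103/4096


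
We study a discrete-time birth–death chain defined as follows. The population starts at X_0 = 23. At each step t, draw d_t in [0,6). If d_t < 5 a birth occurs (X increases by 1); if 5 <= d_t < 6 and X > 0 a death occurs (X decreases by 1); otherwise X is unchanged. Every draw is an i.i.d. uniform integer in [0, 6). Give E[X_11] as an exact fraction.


X can drop by at most 1 per step and X_0 = 23 > T = 11, so X_t >= 23 − t >= 12 > 0 for every t <= 11: the floor at 0 (the 'and X > 0' condition) never binds. Hence X_11 = X_0 + Σ_{t<11} Y_t with i.i.d. increments Y_t = y(d_t) ∈ {+1, −1, 0}.
Outcome values over d=0..5: [1, 1, 1, 1, 1, -1]
Σy = 4, Σy² = 6, M = 6
μ = 4/6 = 2/3,  σ² = 6/6 − (2/3)² = 5/9
E[X_11] = 23 + 11·(2/3) = 91/3

91/3


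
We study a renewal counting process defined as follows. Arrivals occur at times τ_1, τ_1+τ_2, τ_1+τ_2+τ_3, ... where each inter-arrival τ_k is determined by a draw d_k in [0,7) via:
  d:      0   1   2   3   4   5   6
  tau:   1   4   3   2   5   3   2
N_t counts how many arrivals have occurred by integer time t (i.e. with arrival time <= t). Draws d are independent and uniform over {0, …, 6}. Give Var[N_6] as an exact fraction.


7447978334/13841287201

Inter-arrival values over d=0..6: [1, 4, 3, 2, 5, 3, 2]
Each d has probability 1/7, so the pmf of τ is: f(1) = 1/7, f(2) = 2/7, f(3) = 2/7, f(4) = 1/7, f(5) = 1/7
Let p_n(j) = P(N_n = j), with p_0 = [1]. Condition on τ_1: p_n(0) = P(τ > n), and for j >= 1, p_n(j) = Σ_{k<=n} f(k)·p_{n−k}(j−1)
p_1 = [6/7, 1/7]  (j = 0..1)
p_2 = [4/7, 20/49, 1/49]  (j = 0..2)
p_3 = [2/7, 30/49, 34/343, 1/343]  (j = 0..3)
p_4 = [1/7, 29/49, 12/49, 48/2401, 1/2401]  (j = 0..4)
p_5 = [0, 26/49, 136/343, 166/2401, 62/16807, 1/16807]  (j = 0..5)
p_6 = [0, 16/49, 171/343, 379/2401, 276/16807, 76/117649, 1/117649]  (j = 0..6)
E[N_6] = Σ j·p_6(j) = 219549/117649;  E[N_6²] = Σ j²·p_6(j) = 473015/117649
Var[N_6] = 473015/117649 − (219549/117649)² = 7447978334/13841287201


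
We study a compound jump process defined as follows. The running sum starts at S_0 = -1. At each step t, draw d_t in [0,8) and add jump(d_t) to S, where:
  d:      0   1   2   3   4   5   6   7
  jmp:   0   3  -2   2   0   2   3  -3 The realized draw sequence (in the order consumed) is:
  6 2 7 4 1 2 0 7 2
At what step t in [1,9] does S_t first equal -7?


t=0: S=-1, d=6, jump=3, S_1=2
t=1: S=2, d=2, jump=-2, S_2=0
t=2: S=0, d=7, jump=-3, S_3=-3
t=3: S=-3, d=4, jump=0, S_4=-3
t=4: S=-3, d=1, jump=3, S_5=0
t=5: S=0, d=2, jump=-2, S_6=-2
t=6: S=-2, d=0, jump=0, S_7=-2
t=7: S=-2, d=7, jump=-3, S_8=-5
t=8: S=-5, d=2, jump=-2, S_9=-7

9


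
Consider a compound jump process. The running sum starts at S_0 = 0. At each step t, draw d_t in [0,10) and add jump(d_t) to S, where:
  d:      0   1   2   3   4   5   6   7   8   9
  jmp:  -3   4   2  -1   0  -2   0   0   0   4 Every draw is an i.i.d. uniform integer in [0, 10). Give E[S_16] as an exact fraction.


32/5

Outcome values over d=0..9: [-3, 4, 2, -1, 0, -2, 0, 0, 0, 4]
Σy = 4, Σy² = 50, M = 10
μ = 4/10 = 2/5,  σ² = 50/10 − (2/5)² = 121/25
E[S_16] = 0 + 16·(2/5) = 32/5


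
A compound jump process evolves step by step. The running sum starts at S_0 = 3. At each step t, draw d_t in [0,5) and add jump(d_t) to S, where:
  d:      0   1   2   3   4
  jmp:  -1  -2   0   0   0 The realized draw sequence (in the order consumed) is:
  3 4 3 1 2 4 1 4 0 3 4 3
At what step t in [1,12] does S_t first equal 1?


t=0: S=3, d=3, jump=0, S_1=3
t=1: S=3, d=4, jump=0, S_2=3
t=2: S=3, d=3, jump=0, S_3=3
t=3: S=3, d=1, jump=-2, S_4=1
t=4: S=1, d=2, jump=0, S_5=1
t=5: S=1, d=4, jump=0, S_6=1
t=6: S=1, d=1, jump=-2, S_7=-1
t=7: S=-1, d=4, jump=0, S_8=-1
t=8: S=-1, d=0, jump=-1, S_9=-2
t=9: S=-2, d=3, jump=0, S_10=-2
t=10: S=-2, d=4, jump=0, S_11=-2
t=11: S=-2, d=3, jump=0, S_12=-2

4


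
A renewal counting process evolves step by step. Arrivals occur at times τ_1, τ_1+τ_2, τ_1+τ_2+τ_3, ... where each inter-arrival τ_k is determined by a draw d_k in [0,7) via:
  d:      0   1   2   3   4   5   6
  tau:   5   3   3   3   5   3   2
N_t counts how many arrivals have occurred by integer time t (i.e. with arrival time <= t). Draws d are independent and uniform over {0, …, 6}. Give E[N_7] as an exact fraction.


Inter-arrival values over d=0..6: [5, 3, 3, 3, 5, 3, 2]
Each d has probability 1/7, so the pmf of τ is: f(2) = 1/7, f(3) = 4/7, f(5) = 2/7
Renewal equation for m(n) = E[N_n]: condition on τ_1 = k (if k <= n, one arrival plus a fresh copy on the remaining n−k steps): m(n) = F(n) + Σ_{k<=n} f(k)·m(n−k), where F(n) = P(τ <= n) and m(0) = 0
m(1) = F(1) = 0
m(2) = F(2) = 1/7
m(3) = F(3) = 5/7
m(4) = F(4) + f(2)·m(2) = 5/7 + 1/7·1/7 = 36/49
m(5) = F(5) + f(2)·m(3) + f(3)·m(2) = 1 + 1/7·5/7 + 4/7·1/7 = 58/49
m(6) = F(6) + f(2)·m(4) + f(3)·m(3) = 1 + 1/7·36/49 + 4/7·5/7 = 519/343
m(7) = F(7) + f(2)·m(5) + f(3)·m(4) + f(5)·m(2) = 1 + 1/7·58/49 + 4/7·36/49 + 2/7·1/7 = 559/343
E[N_7] = m(7) = 559/343

559/343


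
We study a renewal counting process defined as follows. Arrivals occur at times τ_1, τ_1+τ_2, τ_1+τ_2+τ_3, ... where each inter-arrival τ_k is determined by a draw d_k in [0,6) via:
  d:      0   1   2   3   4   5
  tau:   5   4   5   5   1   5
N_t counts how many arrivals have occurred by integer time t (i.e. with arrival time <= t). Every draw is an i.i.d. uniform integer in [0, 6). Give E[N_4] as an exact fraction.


475/1296

Inter-arrival values over d=0..5: [5, 4, 5, 5, 1, 5]
Each d has probability 1/6, so the pmf of τ is: f(1) = 1/6, f(4) = 1/6, f(5) = 2/3
Renewal equation for m(n) = E[N_n]: condition on τ_1 = k (if k <= n, one arrival plus a fresh copy on the remaining n−k steps): m(n) = F(n) + Σ_{k<=n} f(k)·m(n−k), where F(n) = P(τ <= n) and m(0) = 0
m(1) = F(1) = 1/6
m(2) = F(2) + f(1)·m(1) = 1/6 + 1/6·1/6 = 7/36
m(3) = F(3) + f(1)·m(2) = 1/6 + 1/6·7/36 = 43/216
m(4) = F(4) + f(1)·m(3) = 1/3 + 1/6·43/216 = 475/1296
E[N_4] = m(4) = 475/1296


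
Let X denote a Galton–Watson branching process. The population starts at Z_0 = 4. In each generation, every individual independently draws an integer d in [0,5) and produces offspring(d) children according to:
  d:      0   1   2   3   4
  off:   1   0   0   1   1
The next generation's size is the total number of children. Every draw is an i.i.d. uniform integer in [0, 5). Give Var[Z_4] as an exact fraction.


176256/390625

Outcome values over d=0..4: [1, 0, 0, 1, 1]
Σy = 3, Σy² = 3, M = 5
μ = 3/5 = 3/5,  σ² = 3/5 − (3/5)² = 6/25
V_0 = 0, E_0 = 4
V_1 = 6/25·E_0 + (3/5)²·V_0 = 24/25;  E_1 = 12/5
V_2 = 6/25·E_1 + (3/5)²·V_1 = 576/625;  E_2 = 36/25
V_3 = 6/25·E_2 + (3/5)²·V_2 = 10584/15625;  E_3 = 108/125
V_4 = 6/25·E_3 + (3/5)²·V_3 = 176256/390625;  E_4 = 324/625


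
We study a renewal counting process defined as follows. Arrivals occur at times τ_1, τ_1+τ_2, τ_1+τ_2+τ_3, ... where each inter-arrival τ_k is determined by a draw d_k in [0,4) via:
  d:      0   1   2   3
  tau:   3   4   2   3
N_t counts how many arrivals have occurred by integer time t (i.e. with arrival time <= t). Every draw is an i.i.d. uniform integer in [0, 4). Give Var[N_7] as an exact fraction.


695/4096

Inter-arrival values over d=0..3: [3, 4, 2, 3]
Each d has probability 1/4, so the pmf of τ is: f(2) = 1/4, f(3) = 1/2, f(4) = 1/4
Let p_n(j) = P(N_n = j), with p_0 = [1]. Condition on τ_1: p_n(0) = P(τ > n), and for j >= 1, p_n(j) = Σ_{k<=n} f(k)·p_{n−k}(j−1)
p_1 = [1]  (j = 0)
p_2 = [3/4, 1/4]  (j = 0..1)
p_3 = [1/4, 3/4]  (j = 0..1)
p_4 = [0, 15/16, 1/16]  (j = 0..2)
p_5 = [0, 11/16, 5/16]  (j = 0..2)
p_6 = [0, 5/16, 43/64, 1/64]  (j = 0..3)
p_7 = [0, 1/16, 53/64, 7/64]  (j = 0..3)
E[N_7] = Σ j·p_7(j) = 131/64;  E[N_7²] = Σ j²·p_7(j) = 279/64
Var[N_7] = 279/64 − (131/64)² = 695/4096


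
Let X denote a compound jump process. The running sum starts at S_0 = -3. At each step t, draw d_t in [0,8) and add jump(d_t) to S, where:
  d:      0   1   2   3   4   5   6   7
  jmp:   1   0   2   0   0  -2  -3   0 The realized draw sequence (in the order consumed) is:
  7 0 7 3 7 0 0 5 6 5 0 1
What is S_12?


t=0: S=-3, d=7, jump=0, S_1=-3
t=1: S=-3, d=0, jump=1, S_2=-2
t=2: S=-2, d=7, jump=0, S_3=-2
t=3: S=-2, d=3, jump=0, S_4=-2
t=4: S=-2, d=7, jump=0, S_5=-2
t=5: S=-2, d=0, jump=1, S_6=-1
t=6: S=-1, d=0, jump=1, S_7=0
t=7: S=0, d=5, jump=-2, S_8=-2
t=8: S=-2, d=6, jump=-3, S_9=-5
t=9: S=-5, d=5, jump=-2, S_10=-7
t=10: S=-7, d=0, jump=1, S_11=-6
t=11: S=-6, d=1, jump=0, S_12=-6

-6


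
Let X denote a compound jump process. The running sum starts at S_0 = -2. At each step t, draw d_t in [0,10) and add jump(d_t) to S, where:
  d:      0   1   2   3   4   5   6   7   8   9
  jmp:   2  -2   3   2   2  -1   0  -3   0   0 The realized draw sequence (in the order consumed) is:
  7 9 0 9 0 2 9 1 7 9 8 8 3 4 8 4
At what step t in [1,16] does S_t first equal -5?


t=0: S=-2, d=7, jump=-3, S_1=-5
t=1: S=-5, d=9, jump=0, S_2=-5
t=2: S=-5, d=0, jump=2, S_3=-3
t=3: S=-3, d=9, jump=0, S_4=-3
t=4: S=-3, d=0, jump=2, S_5=-1
t=5: S=-1, d=2, jump=3, S_6=2
t=6: S=2, d=9, jump=0, S_7=2
t=7: S=2, d=1, jump=-2, S_8=0
t=8: S=0, d=7, jump=-3, S_9=-3
t=9: S=-3, d=9, jump=0, S_10=-3
t=10: S=-3, d=8, jump=0, S_11=-3
t=11: S=-3, d=8, jump=0, S_12=-3
t=12: S=-3, d=3, jump=2, S_13=-1
t=13: S=-1, d=4, jump=2, S_14=1
t=14: S=1, d=8, jump=0, S_15=1
t=15: S=1, d=4, jump=2, S_16=3

1


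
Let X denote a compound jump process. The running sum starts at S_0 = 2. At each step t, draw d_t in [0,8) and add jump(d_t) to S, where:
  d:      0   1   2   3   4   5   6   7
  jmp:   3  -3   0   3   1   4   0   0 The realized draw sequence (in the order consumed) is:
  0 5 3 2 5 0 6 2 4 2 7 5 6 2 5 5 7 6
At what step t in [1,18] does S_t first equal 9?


2

t=0: S=2, d=0, jump=3, S_1=5
t=1: S=5, d=5, jump=4, S_2=9
t=2: S=9, d=3, jump=3, S_3=12
t=3: S=12, d=2, jump=0, S_4=12
t=4: S=12, d=5, jump=4, S_5=16
t=5: S=16, d=0, jump=3, S_6=19
t=6: S=19, d=6, jump=0, S_7=19
t=7: S=19, d=2, jump=0, S_8=19
t=8: S=19, d=4, jump=1, S_9=20
t=9: S=20, d=2, jump=0, S_10=20
t=10: S=20, d=7, jump=0, S_11=20
t=11: S=20, d=5, jump=4, S_12=24
t=12: S=24, d=6, jump=0, S_13=24
t=13: S=24, d=2, jump=0, S_14=24
t=14: S=24, d=5, jump=4, S_15=28
t=15: S=28, d=5, jump=4, S_16=32
t=16: S=32, d=7, jump=0, S_17=32
t=17: S=32, d=6, jump=0, S_18=32


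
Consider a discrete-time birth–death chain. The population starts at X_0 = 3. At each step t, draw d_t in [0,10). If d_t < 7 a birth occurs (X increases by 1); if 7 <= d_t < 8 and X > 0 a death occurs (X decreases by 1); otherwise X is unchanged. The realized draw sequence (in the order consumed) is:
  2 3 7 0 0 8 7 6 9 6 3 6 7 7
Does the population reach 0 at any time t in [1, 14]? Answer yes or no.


no

t=0: X=3, d=2 → birth, X_1=4
t=1: X=4, d=3 → birth, X_2=5
t=2: X=5, d=7 → death, X_3=4
t=3: X=4, d=0 → birth, X_4=5
t=4: X=5, d=0 → birth, X_5=6
t=5: X=6, d=8 → hold, X_6=6
t=6: X=6, d=7 → death, X_7=5
t=7: X=5, d=6 → birth, X_8=6
t=8: X=6, d=9 → hold, X_9=6
t=9: X=6, d=6 → birth, X_10=7
t=10: X=7, d=3 → birth, X_11=8
t=11: X=8, d=6 → birth, X_12=9
t=12: X=9, d=7 → death, X_13=8
t=13: X=8, d=7 → death, X_14=7


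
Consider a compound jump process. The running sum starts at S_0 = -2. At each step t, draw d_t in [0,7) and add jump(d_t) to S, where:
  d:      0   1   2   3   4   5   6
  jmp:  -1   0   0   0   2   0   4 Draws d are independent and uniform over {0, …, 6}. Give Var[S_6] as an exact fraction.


Outcome values over d=0..6: [-1, 0, 0, 0, 2, 0, 4]
Σy = 5, Σy² = 21, M = 7
μ = 5/7 = 5/7,  σ² = 21/7 − (5/7)² = 122/49
Independent increments: Var[S_6] = 6·σ² = 6·(122/49) = 732/49

732/49


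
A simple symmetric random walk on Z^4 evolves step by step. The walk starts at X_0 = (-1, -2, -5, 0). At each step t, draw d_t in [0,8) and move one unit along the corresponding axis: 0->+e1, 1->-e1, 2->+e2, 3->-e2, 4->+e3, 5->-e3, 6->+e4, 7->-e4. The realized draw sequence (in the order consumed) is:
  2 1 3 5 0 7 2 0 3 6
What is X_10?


t=0: X=(-1, -2, -5, 0), d=2 → +e2, X_1=(-1, -1, -5, 0)
t=1: X=(-1, -1, -5, 0), d=1 → -e1, X_2=(-2, -1, -5, 0)
t=2: X=(-2, -1, -5, 0), d=3 → -e2, X_3=(-2, -2, -5, 0)
t=3: X=(-2, -2, -5, 0), d=5 → -e3, X_4=(-2, -2, -6, 0)
t=4: X=(-2, -2, -6, 0), d=0 → +e1, X_5=(-1, -2, -6, 0)
t=5: X=(-1, -2, -6, 0), d=7 → -e4, X_6=(-1, -2, -6, -1)
t=6: X=(-1, -2, -6, -1), d=2 → +e2, X_7=(-1, -1, -6, -1)
t=7: X=(-1, -1, -6, -1), d=0 → +e1, X_8=(0, -1, -6, -1)
t=8: X=(0, -1, -6, -1), d=3 → -e2, X_9=(0, -2, -6, -1)
t=9: X=(0, -2, -6, -1), d=6 → +e4, X_10=(0, -2, -6, 0)

(0, -2, -6, 0)


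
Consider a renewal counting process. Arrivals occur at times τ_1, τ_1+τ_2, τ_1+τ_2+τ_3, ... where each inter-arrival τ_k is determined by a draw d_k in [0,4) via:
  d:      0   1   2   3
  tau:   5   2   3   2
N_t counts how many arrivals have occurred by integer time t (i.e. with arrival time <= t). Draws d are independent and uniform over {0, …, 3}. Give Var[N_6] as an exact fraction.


119/256

Inter-arrival values over d=0..3: [5, 2, 3, 2]
Each d has probability 1/4, so the pmf of τ is: f(2) = 1/2, f(3) = 1/4, f(5) = 1/4
Let p_n(j) = P(N_n = j), with p_0 = [1]. Condition on τ_1: p_n(0) = P(τ > n), and for j >= 1, p_n(j) = Σ_{k<=n} f(k)·p_{n−k}(j−1)
p_1 = [1]  (j = 0)
p_2 = [1/2, 1/2]  (j = 0..1)
p_3 = [1/4, 3/4]  (j = 0..1)
p_4 = [1/4, 1/2, 1/4]  (j = 0..2)
p_5 = [0, 1/2, 1/2]  (j = 0..2)
p_6 = [0, 7/16, 7/16, 1/8]  (j = 0..3)
E[N_6] = Σ j·p_6(j) = 27/16;  E[N_6²] = Σ j²·p_6(j) = 53/16
Var[N_6] = 53/16 − (27/16)² = 119/256


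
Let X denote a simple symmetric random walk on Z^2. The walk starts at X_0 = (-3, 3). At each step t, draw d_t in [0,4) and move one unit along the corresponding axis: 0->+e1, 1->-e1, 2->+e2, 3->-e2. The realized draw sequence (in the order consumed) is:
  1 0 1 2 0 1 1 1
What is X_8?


(-6, 4)

t=0: X=(-3, 3), d=1 → -e1, X_1=(-4, 3)
t=1: X=(-4, 3), d=0 → +e1, X_2=(-3, 3)
t=2: X=(-3, 3), d=1 → -e1, X_3=(-4, 3)
t=3: X=(-4, 3), d=2 → +e2, X_4=(-4, 4)
t=4: X=(-4, 4), d=0 → +e1, X_5=(-3, 4)
t=5: X=(-3, 4), d=1 → -e1, X_6=(-4, 4)
t=6: X=(-4, 4), d=1 → -e1, X_7=(-5, 4)
t=7: X=(-5, 4), d=1 → -e1, X_8=(-6, 4)


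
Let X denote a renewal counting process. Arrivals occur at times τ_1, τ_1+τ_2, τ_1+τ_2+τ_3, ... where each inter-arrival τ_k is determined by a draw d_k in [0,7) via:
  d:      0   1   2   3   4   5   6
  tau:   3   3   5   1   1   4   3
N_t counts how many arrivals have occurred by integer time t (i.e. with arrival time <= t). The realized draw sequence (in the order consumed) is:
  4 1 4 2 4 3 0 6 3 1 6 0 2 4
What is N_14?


draw d_1=4: τ_1=1, arrival time A_1=1
draw d_2=1: τ_2=3, arrival time A_2=4
draw d_3=4: τ_3=1, arrival time A_3=5
draw d_4=2: τ_4=5, arrival time A_4=10
draw d_5=4: τ_5=1, arrival time A_5=11
draw d_6=3: τ_6=1, arrival time A_6=12
draw d_7=0: τ_7=3, arrival time A_7=15
draw d_8=6: τ_8=3, arrival time A_8=18
draw d_9=3: τ_9=1, arrival time A_9=19
draw d_10=1: τ_10=3, arrival time A_10=22
draw d_11=6: τ_11=3, arrival time A_11=25
draw d_12=0: τ_12=3, arrival time A_12=28
draw d_13=2: τ_13=5, arrival time A_13=33
draw d_14=4: τ_14=1, arrival time A_14=34
N_t over t=0..14: 0:0 1:1 2:1 3:1 4:2 5:3 6:3 7:3 8:3 9:3 10:4 11:5 12:6 13:6 14:6

6


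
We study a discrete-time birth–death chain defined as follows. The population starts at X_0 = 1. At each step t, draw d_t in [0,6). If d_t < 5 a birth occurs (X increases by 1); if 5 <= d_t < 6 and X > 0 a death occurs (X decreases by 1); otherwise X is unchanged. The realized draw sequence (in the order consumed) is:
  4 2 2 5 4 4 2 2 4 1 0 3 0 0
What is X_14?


13

t=0: X=1, d=4 → birth, X_1=2
t=1: X=2, d=2 → birth, X_2=3
t=2: X=3, d=2 → birth, X_3=4
t=3: X=4, d=5 → death, X_4=3
t=4: X=3, d=4 → birth, X_5=4
t=5: X=4, d=4 → birth, X_6=5
t=6: X=5, d=2 → birth, X_7=6
t=7: X=6, d=2 → birth, X_8=7
t=8: X=7, d=4 → birth, X_9=8
t=9: X=8, d=1 → birth, X_10=9
t=10: X=9, d=0 → birth, X_11=10
t=11: X=10, d=3 → birth, X_12=11
t=12: X=11, d=0 → birth, X_13=12
t=13: X=12, d=0 → birth, X_14=13


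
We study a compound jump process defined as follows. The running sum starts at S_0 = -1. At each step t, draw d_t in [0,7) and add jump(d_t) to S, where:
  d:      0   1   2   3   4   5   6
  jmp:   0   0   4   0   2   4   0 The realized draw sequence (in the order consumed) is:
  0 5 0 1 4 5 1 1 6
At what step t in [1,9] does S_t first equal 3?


t=0: S=-1, d=0, jump=0, S_1=-1
t=1: S=-1, d=5, jump=4, S_2=3
t=2: S=3, d=0, jump=0, S_3=3
t=3: S=3, d=1, jump=0, S_4=3
t=4: S=3, d=4, jump=2, S_5=5
t=5: S=5, d=5, jump=4, S_6=9
t=6: S=9, d=1, jump=0, S_7=9
t=7: S=9, d=1, jump=0, S_8=9
t=8: S=9, d=6, jump=0, S_9=9

2


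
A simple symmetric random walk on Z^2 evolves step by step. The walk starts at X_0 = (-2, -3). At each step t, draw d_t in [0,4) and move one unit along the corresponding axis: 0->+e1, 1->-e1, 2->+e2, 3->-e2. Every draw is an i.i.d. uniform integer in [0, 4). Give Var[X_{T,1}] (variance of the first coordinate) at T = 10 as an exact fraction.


Outcome values over d=0..3: [1, -1, 0, 0]
Σy = 0, Σy² = 2, M = 4
μ = 0/4 = 0,  σ² = 2/4 − (0)² = 1/2
Independent increments: Var[X_10] = 10·σ² = 10·(1/2) = 5

5


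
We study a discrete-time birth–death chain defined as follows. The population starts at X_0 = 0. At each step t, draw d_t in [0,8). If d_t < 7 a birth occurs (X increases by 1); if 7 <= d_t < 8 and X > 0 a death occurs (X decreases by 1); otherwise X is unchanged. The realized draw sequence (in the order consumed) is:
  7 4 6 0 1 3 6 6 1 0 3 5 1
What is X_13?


12

t=0: X=0, d=7 → hold, X_1=0
t=1: X=0, d=4 → birth, X_2=1
t=2: X=1, d=6 → birth, X_3=2
t=3: X=2, d=0 → birth, X_4=3
t=4: X=3, d=1 → birth, X_5=4
t=5: X=4, d=3 → birth, X_6=5
t=6: X=5, d=6 → birth, X_7=6
t=7: X=6, d=6 → birth, X_8=7
t=8: X=7, d=1 → birth, X_9=8
t=9: X=8, d=0 → birth, X_10=9
t=10: X=9, d=3 → birth, X_11=10
t=11: X=10, d=5 → birth, X_12=11
t=12: X=11, d=1 → birth, X_13=12


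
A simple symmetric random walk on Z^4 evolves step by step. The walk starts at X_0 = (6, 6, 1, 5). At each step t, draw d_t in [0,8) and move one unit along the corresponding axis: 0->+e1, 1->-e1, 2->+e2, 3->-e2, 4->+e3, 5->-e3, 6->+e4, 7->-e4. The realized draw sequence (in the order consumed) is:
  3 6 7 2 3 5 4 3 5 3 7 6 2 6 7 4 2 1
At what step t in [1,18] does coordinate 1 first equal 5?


18

t=0: X=(6, 6, 1, 5), d=3 → -e2, X_1=(6, 5, 1, 5)
t=1: X=(6, 5, 1, 5), d=6 → +e4, X_2=(6, 5, 1, 6)
t=2: X=(6, 5, 1, 6), d=7 → -e4, X_3=(6, 5, 1, 5)
t=3: X=(6, 5, 1, 5), d=2 → +e2, X_4=(6, 6, 1, 5)
t=4: X=(6, 6, 1, 5), d=3 → -e2, X_5=(6, 5, 1, 5)
t=5: X=(6, 5, 1, 5), d=5 → -e3, X_6=(6, 5, 0, 5)
t=6: X=(6, 5, 0, 5), d=4 → +e3, X_7=(6, 5, 1, 5)
t=7: X=(6, 5, 1, 5), d=3 → -e2, X_8=(6, 4, 1, 5)
t=8: X=(6, 4, 1, 5), d=5 → -e3, X_9=(6, 4, 0, 5)
t=9: X=(6, 4, 0, 5), d=3 → -e2, X_10=(6, 3, 0, 5)
t=10: X=(6, 3, 0, 5), d=7 → -e4, X_11=(6, 3, 0, 4)
t=11: X=(6, 3, 0, 4), d=6 → +e4, X_12=(6, 3, 0, 5)
t=12: X=(6, 3, 0, 5), d=2 → +e2, X_13=(6, 4, 0, 5)
t=13: X=(6, 4, 0, 5), d=6 → +e4, X_14=(6, 4, 0, 6)
t=14: X=(6, 4, 0, 6), d=7 → -e4, X_15=(6, 4, 0, 5)
t=15: X=(6, 4, 0, 5), d=4 → +e3, X_16=(6, 4, 1, 5)
t=16: X=(6, 4, 1, 5), d=2 → +e2, X_17=(6, 5, 1, 5)
t=17: X=(6, 5, 1, 5), d=1 → -e1, X_18=(5, 5, 1, 5)
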